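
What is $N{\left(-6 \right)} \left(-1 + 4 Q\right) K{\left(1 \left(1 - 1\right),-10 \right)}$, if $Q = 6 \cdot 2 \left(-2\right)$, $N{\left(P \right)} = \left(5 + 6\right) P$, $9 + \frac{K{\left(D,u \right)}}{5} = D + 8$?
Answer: $-32010$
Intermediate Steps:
$K{\left(D,u \right)} = -5 + 5 D$ ($K{\left(D,u \right)} = -45 + 5 \left(D + 8\right) = -45 + 5 \left(8 + D\right) = -45 + \left(40 + 5 D\right) = -5 + 5 D$)
$N{\left(P \right)} = 11 P$
$Q = -24$ ($Q = 12 \left(-2\right) = -24$)
$N{\left(-6 \right)} \left(-1 + 4 Q\right) K{\left(1 \left(1 - 1\right),-10 \right)} = 11 \left(-6\right) \left(-1 + 4 \left(-24\right)\right) \left(-5 + 5 \cdot 1 \left(1 - 1\right)\right) = - 66 \left(-1 - 96\right) \left(-5 + 5 \cdot 1 \cdot 0\right) = \left(-66\right) \left(-97\right) \left(-5 + 5 \cdot 0\right) = 6402 \left(-5 + 0\right) = 6402 \left(-5\right) = -32010$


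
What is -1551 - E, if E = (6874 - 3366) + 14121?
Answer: -19180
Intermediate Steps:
E = 17629 (E = 3508 + 14121 = 17629)
-1551 - E = -1551 - 1*17629 = -1551 - 17629 = -19180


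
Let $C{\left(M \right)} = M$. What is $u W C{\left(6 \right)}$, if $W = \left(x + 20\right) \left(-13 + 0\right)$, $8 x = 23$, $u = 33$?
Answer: $- \frac{235521}{4} \approx -58880.0$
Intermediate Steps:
$x = \frac{23}{8}$ ($x = \frac{1}{8} \cdot 23 = \frac{23}{8} \approx 2.875$)
$W = - \frac{2379}{8}$ ($W = \left(\frac{23}{8} + 20\right) \left(-13 + 0\right) = \frac{183}{8} \left(-13\right) = - \frac{2379}{8} \approx -297.38$)
$u W C{\left(6 \right)} = 33 \left(- \frac{2379}{8}\right) 6 = \left(- \frac{78507}{8}\right) 6 = - \frac{235521}{4}$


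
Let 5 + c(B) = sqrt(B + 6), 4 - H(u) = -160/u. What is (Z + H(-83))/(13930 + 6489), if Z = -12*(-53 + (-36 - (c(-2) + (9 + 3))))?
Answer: 97780/1694777 ≈ 0.057695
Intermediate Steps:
H(u) = 4 + 160/u (H(u) = 4 - (-160)/u = 4 + 160/u)
c(B) = -5 + sqrt(6 + B) (c(B) = -5 + sqrt(B + 6) = -5 + sqrt(6 + B))
Z = 1176 (Z = -12*(-53 + (-36 - ((-5 + sqrt(6 - 2)) + (9 + 3)))) = -12*(-53 + (-36 - ((-5 + sqrt(4)) + 12))) = -12*(-53 + (-36 - ((-5 + 2) + 12))) = -12*(-53 + (-36 - (-3 + 12))) = -12*(-53 + (-36 - 1*9)) = -12*(-53 + (-36 - 9)) = -12*(-53 - 45) = -12*(-98) = 1176)
(Z + H(-83))/(13930 + 6489) = (1176 + (4 + 160/(-83)))/(13930 + 6489) = (1176 + (4 + 160*(-1/83)))/20419 = (1176 + (4 - 160/83))*(1/20419) = (1176 + 172/83)*(1/20419) = (97780/83)*(1/20419) = 97780/1694777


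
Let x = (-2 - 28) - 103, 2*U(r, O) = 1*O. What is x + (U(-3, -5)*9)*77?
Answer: -3731/2 ≈ -1865.5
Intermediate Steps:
U(r, O) = O/2 (U(r, O) = (1*O)/2 = O/2)
x = -133 (x = -30 - 103 = -133)
x + (U(-3, -5)*9)*77 = -133 + (((½)*(-5))*9)*77 = -133 - 5/2*9*77 = -133 - 45/2*77 = -133 - 3465/2 = -3731/2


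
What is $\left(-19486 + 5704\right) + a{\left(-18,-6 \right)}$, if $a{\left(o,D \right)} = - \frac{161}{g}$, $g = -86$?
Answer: $- \frac{1185091}{86} \approx -13780.0$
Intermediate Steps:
$a{\left(o,D \right)} = \frac{161}{86}$ ($a{\left(o,D \right)} = - \frac{161}{-86} = \left(-161\right) \left(- \frac{1}{86}\right) = \frac{161}{86}$)
$\left(-19486 + 5704\right) + a{\left(-18,-6 \right)} = \left(-19486 + 5704\right) + \frac{161}{86} = -13782 + \frac{161}{86} = - \frac{1185091}{86}$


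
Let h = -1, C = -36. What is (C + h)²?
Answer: 1369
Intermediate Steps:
(C + h)² = (-36 - 1)² = (-37)² = 1369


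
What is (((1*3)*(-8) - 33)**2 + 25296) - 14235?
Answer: 14310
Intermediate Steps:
(((1*3)*(-8) - 33)**2 + 25296) - 14235 = ((3*(-8) - 33)**2 + 25296) - 14235 = ((-24 - 33)**2 + 25296) - 14235 = ((-57)**2 + 25296) - 14235 = (3249 + 25296) - 14235 = 28545 - 14235 = 14310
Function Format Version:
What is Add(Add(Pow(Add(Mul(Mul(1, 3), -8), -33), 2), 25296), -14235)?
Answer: 14310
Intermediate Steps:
Add(Add(Pow(Add(Mul(Mul(1, 3), -8), -33), 2), 25296), -14235) = Add(Add(Pow(Add(Mul(3, -8), -33), 2), 25296), -14235) = Add(Add(Pow(Add(-24, -33), 2), 25296), -14235) = Add(Add(Pow(-57, 2), 25296), -14235) = Add(Add(3249, 25296), -14235) = Add(28545, -14235) = 14310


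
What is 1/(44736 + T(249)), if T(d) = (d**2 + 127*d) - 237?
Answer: 1/138123 ≈ 7.2399e-6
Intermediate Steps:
T(d) = -237 + d**2 + 127*d
1/(44736 + T(249)) = 1/(44736 + (-237 + 249**2 + 127*249)) = 1/(44736 + (-237 + 62001 + 31623)) = 1/(44736 + 93387) = 1/138123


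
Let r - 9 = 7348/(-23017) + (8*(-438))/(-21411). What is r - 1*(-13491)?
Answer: 2217650882680/164272329 ≈ 13500.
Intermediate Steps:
r = 1452892141/164272329 (r = 9 + (7348/(-23017) + (8*(-438))/(-21411)) = 9 + (7348*(-1/23017) - 3504*(-1/21411)) = 9 + (-7348/23017 + 1168/7137) = 9 - 25558820/164272329 = 1452892141/164272329 ≈ 8.8444)
r - 1*(-13491) = 1452892141/164272329 - 1*(-13491) = 1452892141/164272329 + 13491 = 2217650882680/164272329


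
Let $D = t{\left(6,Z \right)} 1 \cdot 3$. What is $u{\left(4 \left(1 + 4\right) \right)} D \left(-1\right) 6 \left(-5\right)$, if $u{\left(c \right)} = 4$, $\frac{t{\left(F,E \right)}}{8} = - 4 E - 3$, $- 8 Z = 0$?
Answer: $-8640$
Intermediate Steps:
$Z = 0$ ($Z = \left(- \frac{1}{8}\right) 0 = 0$)
$t{\left(F,E \right)} = -24 - 32 E$ ($t{\left(F,E \right)} = 8 \left(- 4 E - 3\right) = 8 \left(-3 - 4 E\right) = -24 - 32 E$)
$D = -72$ ($D = \left(-24 - 0\right) 1 \cdot 3 = \left(-24 + 0\right) 1 \cdot 3 = \left(-24\right) 1 \cdot 3 = \left(-24\right) 3 = -72$)
$u{\left(4 \left(1 + 4\right) \right)} D \left(-1\right) 6 \left(-5\right) = 4 \left(-72\right) \left(-1\right) 6 \left(-5\right) = - 288 \left(\left(-6\right) \left(-5\right)\right) = \left(-288\right) 30 = -8640$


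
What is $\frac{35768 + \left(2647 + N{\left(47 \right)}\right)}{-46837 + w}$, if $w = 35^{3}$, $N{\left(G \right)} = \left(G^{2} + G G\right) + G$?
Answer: $- \frac{21440}{1981} \approx -10.823$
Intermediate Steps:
$N{\left(G \right)} = G + 2 G^{2}$ ($N{\left(G \right)} = \left(G^{2} + G^{2}\right) + G = 2 G^{2} + G = G + 2 G^{2}$)
$w = 42875$
$\frac{35768 + \left(2647 + N{\left(47 \right)}\right)}{-46837 + w} = \frac{35768 + \left(2647 + 47 \left(1 + 2 \cdot 47\right)\right)}{-46837 + 42875} = \frac{35768 + \left(2647 + 47 \left(1 + 94\right)\right)}{-3962} = \left(35768 + \left(2647 + 47 \cdot 95\right)\right) \left(- \frac{1}{3962}\right) = \left(35768 + \left(2647 + 4465\right)\right) \left(- \frac{1}{3962}\right) = \left(35768 + 7112\right) \left(- \frac{1}{3962}\right) = 42880 \left(- \frac{1}{3962}\right) = - \frac{21440}{1981}$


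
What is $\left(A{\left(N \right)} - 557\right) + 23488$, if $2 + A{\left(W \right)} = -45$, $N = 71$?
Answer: $22884$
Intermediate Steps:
$A{\left(W \right)} = -47$ ($A{\left(W \right)} = -2 - 45 = -47$)
$\left(A{\left(N \right)} - 557\right) + 23488 = \left(-47 - 557\right) + 23488 = -604 + 23488 = 22884$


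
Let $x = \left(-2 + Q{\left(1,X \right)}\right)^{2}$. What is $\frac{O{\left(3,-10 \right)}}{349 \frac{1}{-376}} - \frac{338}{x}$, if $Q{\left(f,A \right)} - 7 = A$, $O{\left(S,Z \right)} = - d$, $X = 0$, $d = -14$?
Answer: $- \frac{249562}{8725} \approx -28.603$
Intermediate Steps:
$O{\left(S,Z \right)} = 14$ ($O{\left(S,Z \right)} = \left(-1\right) \left(-14\right) = 14$)
$Q{\left(f,A \right)} = 7 + A$
$x = 25$ ($x = \left(-2 + \left(7 + 0\right)\right)^{2} = \left(-2 + 7\right)^{2} = 5^{2} = 25$)
$\frac{O{\left(3,-10 \right)}}{349 \frac{1}{-376}} - \frac{338}{x} = \frac{14}{349 \frac{1}{-376}} - \frac{338}{25} = \frac{14}{349 \left(- \frac{1}{376}\right)} - \frac{338}{25} = \frac{14}{- \frac{349}{376}} - \frac{338}{25} = 14 \left(- \frac{376}{349}\right) - \frac{338}{25} = - \frac{5264}{349} - \frac{338}{25} = - \frac{249562}{8725}$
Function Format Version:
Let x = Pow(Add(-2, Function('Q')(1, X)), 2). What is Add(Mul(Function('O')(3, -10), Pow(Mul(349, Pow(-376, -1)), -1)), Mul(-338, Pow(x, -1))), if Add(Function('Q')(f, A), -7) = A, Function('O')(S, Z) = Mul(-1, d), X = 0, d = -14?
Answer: Rational(-249562, 8725) ≈ -28.603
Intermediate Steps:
Function('O')(S, Z) = 14 (Function('O')(S, Z) = Mul(-1, -14) = 14)
Function('Q')(f, A) = Add(7, A)
x = 25 (x = Pow(Add(-2, Add(7, 0)), 2) = Pow(Add(-2, 7), 2) = Pow(5, 2) = 25)
Add(Mul(Function('O')(3, -10), Pow(Mul(349, Pow(-376, -1)), -1)), Mul(-338, Pow(x, -1))) = Add(Mul(14, Pow(Mul(349, Pow(-376, -1)), -1)), Mul(-338, Pow(25, -1))) = Add(Mul(14, Pow(Mul(349, Rational(-1, 376)), -1)), Mul(-338, Rational(1, 25))) = Add(Mul(14, Pow(Rational(-349, 376), -1)), Rational(-338, 25)) = Add(Mul(14, Rational(-376, 349)), Rational(-338, 25)) = Add(Rational(-5264, 349), Rational(-338, 25)) = Rational(-249562, 8725)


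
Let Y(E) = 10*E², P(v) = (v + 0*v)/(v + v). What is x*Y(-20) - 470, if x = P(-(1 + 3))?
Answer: 1530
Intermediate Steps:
P(v) = ½ (P(v) = (v + 0)/((2*v)) = v*(1/(2*v)) = ½)
x = ½ ≈ 0.50000
x*Y(-20) - 470 = (10*(-20)²)/2 - 470 = (10*400)/2 - 470 = (½)*4000 - 470 = 2000 - 470 = 1530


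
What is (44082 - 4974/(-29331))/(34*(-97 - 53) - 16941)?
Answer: -430991372/215494857 ≈ -2.0000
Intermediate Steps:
(44082 - 4974/(-29331))/(34*(-97 - 53) - 16941) = (44082 - 4974*(-1/29331))/(34*(-150) - 16941) = (44082 + 1658/9777)/(-5100 - 16941) = (430991372/9777)/(-22041) = (430991372/9777)*(-1/22041) = -430991372/215494857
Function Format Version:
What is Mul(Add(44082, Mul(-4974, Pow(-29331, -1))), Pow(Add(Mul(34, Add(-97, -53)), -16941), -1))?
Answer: Rational(-430991372, 215494857) ≈ -2.0000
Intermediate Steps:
Mul(Add(44082, Mul(-4974, Pow(-29331, -1))), Pow(Add(Mul(34, Add(-97, -53)), -16941), -1)) = Mul(Add(44082, Mul(-4974, Rational(-1, 29331))), Pow(Add(Mul(34, -150), -16941), -1)) = Mul(Add(44082, Rational(1658, 9777)), Pow(Add(-5100, -16941), -1)) = Mul(Rational(430991372, 9777), Pow(-22041, -1)) = Mul(Rational(430991372, 9777), Rational(-1, 22041)) = Rational(-430991372, 215494857)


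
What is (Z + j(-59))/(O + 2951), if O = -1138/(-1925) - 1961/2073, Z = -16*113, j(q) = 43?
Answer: -7043276625/11774623424 ≈ -0.59817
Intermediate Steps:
Z = -1808
O = -1415851/3990525 (O = -1138*(-1/1925) - 1961*1/2073 = 1138/1925 - 1961/2073 = -1415851/3990525 ≈ -0.35480)
(Z + j(-59))/(O + 2951) = (-1808 + 43)/(-1415851/3990525 + 2951) = -1765/11774623424/3990525 = -1765*3990525/11774623424 = -7043276625/11774623424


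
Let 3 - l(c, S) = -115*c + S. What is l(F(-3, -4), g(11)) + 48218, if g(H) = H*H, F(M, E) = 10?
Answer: 49250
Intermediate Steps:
g(H) = H²
l(c, S) = 3 - S + 115*c (l(c, S) = 3 - (-115*c + S) = 3 - (S - 115*c) = 3 + (-S + 115*c) = 3 - S + 115*c)
l(F(-3, -4), g(11)) + 48218 = (3 - 1*11² + 115*10) + 48218 = (3 - 1*121 + 1150) + 48218 = (3 - 121 + 1150) + 48218 = 1032 + 48218 = 49250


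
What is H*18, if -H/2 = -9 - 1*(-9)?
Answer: 0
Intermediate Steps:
H = 0 (H = -2*(-9 - 1*(-9)) = -2*(-9 + 9) = -2*0 = 0)
H*18 = 0*18 = 0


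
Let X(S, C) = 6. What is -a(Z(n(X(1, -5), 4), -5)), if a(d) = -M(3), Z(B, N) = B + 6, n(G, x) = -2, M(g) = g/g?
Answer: 1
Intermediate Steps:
M(g) = 1
Z(B, N) = 6 + B
a(d) = -1 (a(d) = -1*1 = -1)
-a(Z(n(X(1, -5), 4), -5)) = -1*(-1) = 1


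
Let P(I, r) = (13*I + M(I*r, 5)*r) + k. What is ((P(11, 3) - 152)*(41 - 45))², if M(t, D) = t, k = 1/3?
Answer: 1175056/9 ≈ 1.3056e+5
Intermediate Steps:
k = ⅓ ≈ 0.33333
P(I, r) = ⅓ + 13*I + I*r² (P(I, r) = (13*I + (I*r)*r) + ⅓ = (13*I + I*r²) + ⅓ = ⅓ + 13*I + I*r²)
((P(11, 3) - 152)*(41 - 45))² = (((⅓ + 13*11 + 11*3²) - 152)*(41 - 45))² = (((⅓ + 143 + 11*9) - 152)*(-4))² = (((⅓ + 143 + 99) - 152)*(-4))² = ((727/3 - 152)*(-4))² = ((271/3)*(-4))² = (-1084/3)² = 1175056/9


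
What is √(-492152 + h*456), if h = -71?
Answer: 4*I*√32783 ≈ 724.24*I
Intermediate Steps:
√(-492152 + h*456) = √(-492152 - 71*456) = √(-492152 - 32376) = √(-524528) = 4*I*√32783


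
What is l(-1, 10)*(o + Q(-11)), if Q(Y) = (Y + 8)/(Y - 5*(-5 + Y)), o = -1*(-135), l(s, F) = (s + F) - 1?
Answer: 24832/23 ≈ 1079.7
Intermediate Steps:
l(s, F) = -1 + F + s (l(s, F) = (F + s) - 1 = -1 + F + s)
o = 135
Q(Y) = (8 + Y)/(25 - 4*Y) (Q(Y) = (8 + Y)/(Y + (25 - 5*Y)) = (8 + Y)/(25 - 4*Y))
l(-1, 10)*(o + Q(-11)) = (-1 + 10 - 1)*(135 + (-8 - 1*(-11))/(-25 + 4*(-11))) = 8*(135 + (-8 + 11)/(-25 - 44)) = 8*(135 + 3/(-69)) = 8*(135 - 1/69*3) = 8*(135 - 1/23) = 8*(3104/23) = 24832/23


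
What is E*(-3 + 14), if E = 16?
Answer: 176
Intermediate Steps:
E*(-3 + 14) = 16*(-3 + 14) = 16*11 = 176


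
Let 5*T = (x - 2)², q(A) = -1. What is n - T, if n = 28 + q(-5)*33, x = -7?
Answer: -106/5 ≈ -21.200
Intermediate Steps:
n = -5 (n = 28 - 1*33 = 28 - 33 = -5)
T = 81/5 (T = (-7 - 2)²/5 = (⅕)*(-9)² = (⅕)*81 = 81/5 ≈ 16.200)
n - T = -5 - 1*81/5 = -5 - 81/5 = -106/5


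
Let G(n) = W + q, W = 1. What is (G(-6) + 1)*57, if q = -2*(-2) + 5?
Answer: 627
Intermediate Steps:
q = 9 (q = 4 + 5 = 9)
G(n) = 10 (G(n) = 1 + 9 = 10)
(G(-6) + 1)*57 = (10 + 1)*57 = 11*57 = 627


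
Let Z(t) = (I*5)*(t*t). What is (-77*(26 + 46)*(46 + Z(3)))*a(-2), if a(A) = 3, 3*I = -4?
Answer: 232848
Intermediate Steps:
I = -4/3 (I = (⅓)*(-4) = -4/3 ≈ -1.3333)
Z(t) = -20*t²/3 (Z(t) = (-4/3*5)*(t*t) = -20*t²/3)
(-77*(26 + 46)*(46 + Z(3)))*a(-2) = -77*(26 + 46)*(46 - 20/3*3²)*3 = -5544*(46 - 20/3*9)*3 = -5544*(46 - 60)*3 = -5544*(-14)*3 = -77*(-1008)*3 = 77616*3 = 232848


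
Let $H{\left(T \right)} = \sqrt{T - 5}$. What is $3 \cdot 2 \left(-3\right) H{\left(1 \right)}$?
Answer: $- 36 i \approx - 36.0 i$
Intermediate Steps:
$H{\left(T \right)} = \sqrt{-5 + T}$
$3 \cdot 2 \left(-3\right) H{\left(1 \right)} = 3 \cdot 2 \left(-3\right) \sqrt{-5 + 1} = 6 \left(-3\right) \sqrt{-4} = - 18 \cdot 2 i = - 36 i$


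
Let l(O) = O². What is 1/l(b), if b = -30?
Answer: 1/900 ≈ 0.0011111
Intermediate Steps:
1/l(b) = 1/((-30)²) = 1/900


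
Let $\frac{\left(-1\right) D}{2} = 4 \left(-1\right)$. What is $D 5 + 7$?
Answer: $47$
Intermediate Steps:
$D = 8$ ($D = - 2 \cdot 4 \left(-1\right) = \left(-2\right) \left(-4\right) = 8$)
$D 5 + 7 = 8 \cdot 5 + 7 = 40 + 7 = 47$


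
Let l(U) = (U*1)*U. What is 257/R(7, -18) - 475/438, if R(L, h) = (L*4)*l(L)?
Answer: -269567/300468 ≈ -0.89716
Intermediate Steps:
l(U) = U² (l(U) = U*U = U²)
R(L, h) = 4*L³ (R(L, h) = (L*4)*L² = (4*L)*L² = 4*L³)
257/R(7, -18) - 475/438 = 257/((4*7³)) - 475/438 = 257/((4*343)) - 475*1/438 = 257/1372 - 475/438 = -269567/300468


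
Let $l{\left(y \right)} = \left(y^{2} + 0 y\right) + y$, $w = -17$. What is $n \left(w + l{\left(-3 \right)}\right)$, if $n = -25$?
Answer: $275$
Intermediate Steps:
$l{\left(y \right)} = y + y^{2}$ ($l{\left(y \right)} = \left(y^{2} + 0\right) + y = y^{2} + y = y + y^{2}$)
$n \left(w + l{\left(-3 \right)}\right) = - 25 \left(-17 - 3 \left(1 - 3\right)\right) = - 25 \left(-17 - -6\right) = - 25 \left(-17 + 6\right) = \left(-25\right) \left(-11\right) = 275$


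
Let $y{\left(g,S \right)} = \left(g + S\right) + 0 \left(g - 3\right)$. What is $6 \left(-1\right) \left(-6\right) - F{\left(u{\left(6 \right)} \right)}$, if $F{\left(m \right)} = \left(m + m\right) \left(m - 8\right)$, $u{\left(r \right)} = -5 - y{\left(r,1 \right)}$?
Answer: $-444$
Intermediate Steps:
$y{\left(g,S \right)} = S + g$ ($y{\left(g,S \right)} = \left(S + g\right) + 0 \left(-3 + g\right) = \left(S + g\right) + 0 = S + g$)
$u{\left(r \right)} = -6 - r$ ($u{\left(r \right)} = -5 - \left(1 + r\right) = -6 - r$)
$F{\left(m \right)} = 2 m \left(-8 + m\right)$
$6 \left(-1\right) \left(-6\right) - F{\left(u{\left(6 \right)} \right)} = 6 \left(-1\right) \left(-6\right) - 2 \left(-6 - 6\right) \left(-8 - 12\right) = \left(-6\right) \left(-6\right) - 2 \left(-6 - 6\right) \left(-8 - 12\right) = 36 - 2 \left(-12\right) \left(-8 - 12\right) = 36 - 2 \left(-12\right) \left(-20\right) = 36 - 480 = -444$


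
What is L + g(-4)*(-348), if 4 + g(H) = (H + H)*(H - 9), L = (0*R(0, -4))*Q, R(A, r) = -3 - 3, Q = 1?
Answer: -34800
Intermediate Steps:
R(A, r) = -6
L = 0 (L = (0*(-6))*1 = 0*1 = 0)
g(H) = -4 + 2*H*(-9 + H) (g(H) = -4 + (H + H)*(H - 9) = -4 + (2*H)*(-9 + H) = -4 + 2*H*(-9 + H))
L + g(-4)*(-348) = 0 + (-4 - 18*(-4) + 2*(-4)²)*(-348) = 0 + (-4 + 72 + 2*16)*(-348) = 0 + (-4 + 72 + 32)*(-348) = 0 + 100*(-348) = 0 - 34800 = -34800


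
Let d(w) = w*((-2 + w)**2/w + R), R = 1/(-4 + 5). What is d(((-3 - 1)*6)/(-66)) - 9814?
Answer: -1187126/121 ≈ -9811.0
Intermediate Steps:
R = 1 (R = 1/1 = 1)
d(w) = w*(1 + (-2 + w)**2/w) (d(w) = w*((-2 + w)**2/w + 1) = w*(1 + (-2 + w)**2/w))
d(((-3 - 1)*6)/(-66)) - 9814 = (((-3 - 1)*6)/(-66) + (-2 + ((-3 - 1)*6)/(-66))**2) - 9814 = (-4*6*(-1/66) + (-2 - 4*6*(-1/66))**2) - 9814 = (-24*(-1/66) + (-2 - 24*(-1/66))**2) - 9814 = (4/11 + (-2 + 4/11)**2) - 9814 = (4/11 + (-18/11)**2) - 9814 = (4/11 + 324/121) - 9814 = 368/121 - 9814 = -1187126/121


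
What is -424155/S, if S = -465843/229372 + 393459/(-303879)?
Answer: 1970944621178676/15453892183 ≈ 1.2754e+5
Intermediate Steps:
S = -77269460915/23233777996 (S = -465843*1/229372 + 393459*(-1/303879) = -465843/229372 - 131153/101293 = -77269460915/23233777996 ≈ -3.3257)
-424155/S = -424155/(-77269460915/23233777996) = -424155*(-23233777996/77269460915) = 1970944621178676/15453892183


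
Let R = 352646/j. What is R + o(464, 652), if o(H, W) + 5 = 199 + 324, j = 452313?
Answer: 234650780/452313 ≈ 518.78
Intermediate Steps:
o(H, W) = 518 (o(H, W) = -5 + (199 + 324) = -5 + 523 = 518)
R = 352646/452313 ≈ 0.77965
R + o(464, 652) = 352646/452313 + 518 = 234650780/452313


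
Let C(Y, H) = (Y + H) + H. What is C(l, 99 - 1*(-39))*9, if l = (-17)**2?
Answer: 5085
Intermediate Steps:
l = 289
C(Y, H) = Y + 2*H (C(Y, H) = (H + Y) + H = Y + 2*H)
C(l, 99 - 1*(-39))*9 = (289 + 2*(99 - 1*(-39)))*9 = (289 + 2*(99 + 39))*9 = (289 + 2*138)*9 = (289 + 276)*9 = 565*9 = 5085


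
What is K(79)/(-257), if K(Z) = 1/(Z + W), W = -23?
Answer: -1/14392 ≈ -6.9483e-5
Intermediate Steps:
K(Z) = 1/(-23 + Z) (K(Z) = 1/(Z - 23) = 1/(-23 + Z))
K(79)/(-257) = 1/((-23 + 79)*(-257)) = -1/257/56 = (1/56)*(-1/257) = -1/14392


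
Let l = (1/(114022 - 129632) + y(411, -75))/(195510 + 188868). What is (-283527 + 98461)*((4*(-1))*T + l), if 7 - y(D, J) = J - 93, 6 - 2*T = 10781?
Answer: -569752261019423677/142860490 ≈ -3.9882e+9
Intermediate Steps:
T = -10775/2 (T = 3 - ½*10781 = 3 - 10781/2 = -10775/2 ≈ -5387.5)
y(D, J) = 100 - J (y(D, J) = 7 - (J - 93) = 7 - (-93 + J) = 7 + (93 - J) = 100 - J)
l = 910583/2000046860 (l = (1/(114022 - 129632) + (100 - 1*(-75)))/(195510 + 188868) = (1/(-15610) + (100 + 75))/384378 = (-1/15610 + 175)*(1/384378) = (2731749/15610)*(1/384378) = 910583/2000046860 ≈ 0.00045528)
(-283527 + 98461)*((4*(-1))*T + l) = (-283527 + 98461)*((4*(-1))*(-10775/2) + 910583/2000046860) = -185066*(-4*(-10775/2) + 910583/2000046860) = -185066*(21550 + 910583/2000046860) = -185066*43101010743583/2000046860 = -569752261019423677/142860490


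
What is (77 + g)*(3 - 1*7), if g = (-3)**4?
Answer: -632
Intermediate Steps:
g = 81
(77 + g)*(3 - 1*7) = (77 + 81)*(3 - 1*7) = 158*(3 - 7) = 158*(-4) = -632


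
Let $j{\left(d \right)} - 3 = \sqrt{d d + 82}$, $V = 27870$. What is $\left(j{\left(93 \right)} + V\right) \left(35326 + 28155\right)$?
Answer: $1769405913 + 63481 \sqrt{8731} \approx 1.7753 \cdot 10^{9}$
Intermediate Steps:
$j{\left(d \right)} = 3 + \sqrt{82 + d^{2}}$ ($j{\left(d \right)} = 3 + \sqrt{d d + 82} = 3 + \sqrt{d^{2} + 82} = 3 + \sqrt{82 + d^{2}}$)
$\left(j{\left(93 \right)} + V\right) \left(35326 + 28155\right) = \left(\left(3 + \sqrt{82 + 93^{2}}\right) + 27870\right) \left(35326 + 28155\right) = \left(\left(3 + \sqrt{82 + 8649}\right) + 27870\right) 63481 = \left(\left(3 + \sqrt{8731}\right) + 27870\right) 63481 = \left(27873 + \sqrt{8731}\right) 63481 = 1769405913 + 63481 \sqrt{8731}$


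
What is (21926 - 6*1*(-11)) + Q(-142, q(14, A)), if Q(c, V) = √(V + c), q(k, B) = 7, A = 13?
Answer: 21992 + 3*I*√15 ≈ 21992.0 + 11.619*I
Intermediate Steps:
(21926 - 6*1*(-11)) + Q(-142, q(14, A)) = (21926 - 6*1*(-11)) + √(7 - 142) = (21926 - 6*(-11)) + √(-135) = (21926 + 66) + 3*I*√15 = 21992 + 3*I*√15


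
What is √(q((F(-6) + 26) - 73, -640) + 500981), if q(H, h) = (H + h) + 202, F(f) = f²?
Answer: 2*√125133 ≈ 707.48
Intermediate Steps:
q(H, h) = 202 + H + h
√(q((F(-6) + 26) - 73, -640) + 500981) = √((202 + (((-6)² + 26) - 73) - 640) + 500981) = √((202 + ((36 + 26) - 73) - 640) + 500981) = √((202 + (62 - 73) - 640) + 500981) = √((202 - 11 - 640) + 500981) = √(-449 + 500981) = √500532 = 2*√125133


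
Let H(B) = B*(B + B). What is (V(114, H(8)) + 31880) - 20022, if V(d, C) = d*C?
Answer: 26450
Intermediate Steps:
H(B) = 2*B**2 (H(B) = B*(2*B) = 2*B**2)
V(d, C) = C*d
(V(114, H(8)) + 31880) - 20022 = ((2*8**2)*114 + 31880) - 20022 = ((2*64)*114 + 31880) - 20022 = (128*114 + 31880) - 20022 = (14592 + 31880) - 20022 = 46472 - 20022 = 26450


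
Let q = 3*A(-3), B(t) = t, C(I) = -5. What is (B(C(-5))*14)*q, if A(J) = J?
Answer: 630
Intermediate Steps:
q = -9 (q = 3*(-3) = -9)
(B(C(-5))*14)*q = -5*14*(-9) = -70*(-9) = 630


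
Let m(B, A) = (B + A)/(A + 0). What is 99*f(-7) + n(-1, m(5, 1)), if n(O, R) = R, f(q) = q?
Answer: -687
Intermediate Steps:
m(B, A) = (A + B)/A
99*f(-7) + n(-1, m(5, 1)) = 99*(-7) + (1 + 5)/1 = -693 + 1*6 = -693 + 6 = -687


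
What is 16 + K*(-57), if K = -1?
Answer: 73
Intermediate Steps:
16 + K*(-57) = 16 - 1*(-57) = 16 + 57 = 73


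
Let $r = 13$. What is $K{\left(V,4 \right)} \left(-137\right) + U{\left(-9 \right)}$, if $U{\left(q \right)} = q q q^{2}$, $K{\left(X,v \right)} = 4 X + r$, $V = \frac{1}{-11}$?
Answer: $\frac{53128}{11} \approx 4829.8$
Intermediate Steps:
$V = - \frac{1}{11} \approx -0.090909$
$K{\left(X,v \right)} = 13 + 4 X$ ($K{\left(X,v \right)} = 4 X + 13 = 13 + 4 X$)
$U{\left(q \right)} = q^{4}$ ($U{\left(q \right)} = q^{2} q^{2} = q^{4}$)
$K{\left(V,4 \right)} \left(-137\right) + U{\left(-9 \right)} = \left(13 + 4 \left(- \frac{1}{11}\right)\right) \left(-137\right) + \left(-9\right)^{4} = \left(13 - \frac{4}{11}\right) \left(-137\right) + 6561 = \frac{139}{11} \left(-137\right) + 6561 = - \frac{19043}{11} + 6561 = \frac{53128}{11}$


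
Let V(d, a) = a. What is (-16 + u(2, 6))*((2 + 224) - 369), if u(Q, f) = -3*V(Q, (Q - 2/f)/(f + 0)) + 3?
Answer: 11869/6 ≈ 1978.2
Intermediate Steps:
u(Q, f) = 3 - 3*(Q - 2/f)/f (u(Q, f) = -3*(Q - 2/f)/(f + 0) + 3 = -3*(Q - 2/f)/f + 3 = 3 - 3*(Q - 2/f)/f)
(-16 + u(2, 6))*((2 + 224) - 369) = (-16 + (3 + 6/6² - 3*2/6))*((2 + 224) - 369) = (-16 + (3 + 6*(1/36) - 3*2*⅙))*(226 - 369) = (-16 + (3 + ⅙ - 1))*(-143) = (-16 + 13/6)*(-143) = -83/6*(-143) = 11869/6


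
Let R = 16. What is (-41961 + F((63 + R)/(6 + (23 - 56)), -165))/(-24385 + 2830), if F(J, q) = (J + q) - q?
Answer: 1133026/581985 ≈ 1.9468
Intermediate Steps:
F(J, q) = J
(-41961 + F((63 + R)/(6 + (23 - 56)), -165))/(-24385 + 2830) = (-41961 + (63 + 16)/(6 + (23 - 56)))/(-24385 + 2830) = (-41961 + 79/(6 - 33))/(-21555) = (-41961 + 79/(-27))*(-1/21555) = (-41961 + 79*(-1/27))*(-1/21555) = (-41961 - 79/27)*(-1/21555) = -1133026/27*(-1/21555) = 1133026/581985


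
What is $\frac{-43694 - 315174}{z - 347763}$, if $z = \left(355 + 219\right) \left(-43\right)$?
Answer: $\frac{358868}{372445} \approx 0.96355$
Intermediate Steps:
$z = -24682$ ($z = 574 \left(-43\right) = -24682$)
$\frac{-43694 - 315174}{z - 347763} = \frac{-43694 - 315174}{-24682 - 347763} = - \frac{358868}{-372445} = \left(-358868\right) \left(- \frac{1}{372445}\right) = \frac{358868}{372445}$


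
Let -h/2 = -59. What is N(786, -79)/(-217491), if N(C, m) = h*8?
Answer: -944/217491 ≈ -0.0043404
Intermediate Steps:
h = 118 (h = -2*(-59) = 118)
N(C, m) = 944 (N(C, m) = 118*8 = 944)
N(786, -79)/(-217491) = 944/(-217491) = 944*(-1/217491) = -944/217491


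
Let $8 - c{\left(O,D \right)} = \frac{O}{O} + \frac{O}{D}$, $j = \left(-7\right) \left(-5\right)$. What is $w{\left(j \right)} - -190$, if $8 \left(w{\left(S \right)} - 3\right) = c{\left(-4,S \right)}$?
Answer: $\frac{54289}{280} \approx 193.89$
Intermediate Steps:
$j = 35$
$c{\left(O,D \right)} = 7 - \frac{O}{D}$ ($c{\left(O,D \right)} = 8 - \left(\frac{O}{O} + \frac{O}{D}\right) = 8 - \left(1 + \frac{O}{D}\right) = 7 - \frac{O}{D}$)
$w{\left(S \right)} = \frac{31}{8} + \frac{1}{2 S}$ ($w{\left(S \right)} = 3 + \frac{7 - - \frac{4}{S}}{8} = 3 + \frac{7 + \frac{4}{S}}{8} = 3 + \left(\frac{7}{8} + \frac{1}{2 S}\right) = \frac{31}{8} + \frac{1}{2 S}$)
$w{\left(j \right)} - -190 = \frac{4 + 31 \cdot 35}{8 \cdot 35} - -190 = \frac{1}{8} \cdot \frac{1}{35} \left(4 + 1085\right) + 190 = \frac{1}{8} \cdot \frac{1}{35} \cdot 1089 + 190 = \frac{1089}{280} + 190 = \frac{54289}{280}$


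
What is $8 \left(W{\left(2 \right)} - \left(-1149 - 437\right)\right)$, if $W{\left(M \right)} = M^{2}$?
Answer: $12720$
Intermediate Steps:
$8 \left(W{\left(2 \right)} - \left(-1149 - 437\right)\right) = 8 \left(2^{2} - \left(-1149 - 437\right)\right) = 8 \left(4 - \left(-1149 - 437\right)\right) = 8 \left(4 - -1586\right) = 8 \left(4 + 1586\right) = 8 \cdot 1590 = 12720$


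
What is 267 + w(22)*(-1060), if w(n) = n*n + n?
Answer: -536093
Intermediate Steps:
w(n) = n + n² (w(n) = n² + n = n + n²)
267 + w(22)*(-1060) = 267 + (22*(1 + 22))*(-1060) = 267 + (22*23)*(-1060) = 267 + 506*(-1060) = 267 - 536360 = -536093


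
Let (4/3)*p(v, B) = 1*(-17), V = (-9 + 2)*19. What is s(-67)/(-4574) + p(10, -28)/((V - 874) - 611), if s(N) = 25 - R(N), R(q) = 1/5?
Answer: 181921/74007320 ≈ 0.0024581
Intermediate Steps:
V = -133 (V = -7*19 = -133)
p(v, B) = -51/4 (p(v, B) = 3*(1*(-17))/4 = (¾)*(-17) = -51/4)
R(q) = ⅕
s(N) = 124/5 (s(N) = 25 - 1*⅕ = 25 - ⅕ = 124/5)
s(-67)/(-4574) + p(10, -28)/((V - 874) - 611) = (124/5)/(-4574) - 51/(4*((-133 - 874) - 611)) = (124/5)*(-1/4574) - 51/(4*(-1007 - 611)) = -62/11435 - 51/4/(-1618) = -62/11435 - 51/4*(-1/1618) = -62/11435 + 51/6472 = 181921/74007320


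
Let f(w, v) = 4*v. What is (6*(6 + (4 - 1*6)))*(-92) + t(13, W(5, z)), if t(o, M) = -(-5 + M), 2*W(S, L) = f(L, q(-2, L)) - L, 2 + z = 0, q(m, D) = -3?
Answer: -2198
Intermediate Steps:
z = -2 (z = -2 + 0 = -2)
W(S, L) = -6 - L/2 (W(S, L) = (4*(-3) - L)/2 = (-12 - L)/2 = -6 - L/2)
t(o, M) = 5 - M
(6*(6 + (4 - 1*6)))*(-92) + t(13, W(5, z)) = (6*(6 + (4 - 1*6)))*(-92) + (5 - (-6 - ½*(-2))) = (6*(6 + (4 - 6)))*(-92) + (5 - (-6 + 1)) = (6*(6 - 2))*(-92) + (5 - 1*(-5)) = (6*4)*(-92) + (5 + 5) = 24*(-92) + 10 = -2208 + 10 = -2198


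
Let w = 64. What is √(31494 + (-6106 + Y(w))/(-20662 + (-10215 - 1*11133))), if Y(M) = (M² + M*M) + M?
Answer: √555817837879/4201 ≈ 177.47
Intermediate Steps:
Y(M) = M + 2*M² (Y(M) = (M² + M²) + M = 2*M² + M = M + 2*M²)
√(31494 + (-6106 + Y(w))/(-20662 + (-10215 - 1*11133))) = √(31494 + (-6106 + 64*(1 + 2*64))/(-20662 + (-10215 - 1*11133))) = √(31494 + (-6106 + 64*(1 + 128))/(-20662 + (-10215 - 11133))) = √(31494 + (-6106 + 64*129)/(-20662 - 21348)) = √(31494 + (-6106 + 8256)/(-42010)) = √(31494 + 2150*(-1/42010)) = √(31494 - 215/4201) = √(132306079/4201) = √555817837879/4201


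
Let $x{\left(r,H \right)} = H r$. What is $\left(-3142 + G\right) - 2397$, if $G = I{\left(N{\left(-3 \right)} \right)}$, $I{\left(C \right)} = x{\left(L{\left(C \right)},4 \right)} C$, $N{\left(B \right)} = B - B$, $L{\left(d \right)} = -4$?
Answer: $-5539$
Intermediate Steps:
$N{\left(B \right)} = 0$
$I{\left(C \right)} = - 16 C$ ($I{\left(C \right)} = 4 \left(-4\right) C = - 16 C$)
$G = 0$ ($G = \left(-16\right) 0 = 0$)
$\left(-3142 + G\right) - 2397 = \left(-3142 + 0\right) - 2397 = -3142 - 2397 = -5539$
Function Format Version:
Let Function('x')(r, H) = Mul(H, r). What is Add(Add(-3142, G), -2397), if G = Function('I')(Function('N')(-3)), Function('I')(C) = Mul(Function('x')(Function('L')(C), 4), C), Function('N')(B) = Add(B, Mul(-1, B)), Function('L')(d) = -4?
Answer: -5539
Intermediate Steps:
Function('N')(B) = 0
Function('I')(C) = Mul(-16, C) (Function('I')(C) = Mul(Mul(4, -4), C) = Mul(-16, C))
G = 0 (G = Mul(-16, 0) = 0)
Add(Add(-3142, G), -2397) = Add(Add(-3142, 0), -2397) = Add(-3142, -2397) = -5539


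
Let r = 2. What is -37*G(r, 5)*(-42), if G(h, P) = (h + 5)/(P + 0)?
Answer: 10878/5 ≈ 2175.6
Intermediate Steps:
G(h, P) = (5 + h)/P
-37*G(r, 5)*(-42) = -37*(5 + 2)/5*(-42) = -37*7/5*(-42) = -259/5*(-42) = 10878/5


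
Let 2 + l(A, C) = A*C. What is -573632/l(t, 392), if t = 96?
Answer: -286816/18815 ≈ -15.244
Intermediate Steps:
l(A, C) = -2 + A*C
-573632/l(t, 392) = -573632/(-2 + 96*392) = -573632/(-2 + 37632) = -573632/37630 = -573632*1/37630 = -286816/18815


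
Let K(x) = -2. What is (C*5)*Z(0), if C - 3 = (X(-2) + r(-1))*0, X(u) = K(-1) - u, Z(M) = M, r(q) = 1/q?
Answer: 0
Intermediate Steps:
X(u) = -2 - u
C = 3 (C = 3 + ((-2 - 1*(-2)) + 1/(-1))*0 = 3 + ((-2 + 2) - 1)*0 = 3 + (0 - 1)*0 = 3 - 1*0 = 3 + 0 = 3)
(C*5)*Z(0) = (3*5)*0 = 15*0 = 0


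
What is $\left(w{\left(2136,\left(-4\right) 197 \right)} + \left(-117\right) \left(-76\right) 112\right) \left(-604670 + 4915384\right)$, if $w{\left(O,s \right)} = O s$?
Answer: $-2962598546496$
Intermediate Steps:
$\left(w{\left(2136,\left(-4\right) 197 \right)} + \left(-117\right) \left(-76\right) 112\right) \left(-604670 + 4915384\right) = \left(2136 \left(\left(-4\right) 197\right) + \left(-117\right) \left(-76\right) 112\right) \left(-604670 + 4915384\right) = \left(2136 \left(-788\right) + 8892 \cdot 112\right) 4310714 = \left(-1683168 + 995904\right) 4310714 = \left(-687264\right) 4310714 = -2962598546496$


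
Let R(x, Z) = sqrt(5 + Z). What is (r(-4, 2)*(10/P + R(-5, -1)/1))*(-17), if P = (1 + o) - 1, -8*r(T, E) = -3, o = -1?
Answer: 51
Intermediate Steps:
r(T, E) = 3/8 (r(T, E) = -1/8*(-3) = 3/8)
P = -1 (P = (1 - 1) - 1 = 0 - 1 = -1)
(r(-4, 2)*(10/P + R(-5, -1)/1))*(-17) = (3*(10/(-1) + sqrt(5 - 1)/1)/8)*(-17) = (3*(10*(-1) + sqrt(4)*1)/8)*(-17) = (3*(-10 + 2*1)/8)*(-17) = (3*(-10 + 2)/8)*(-17) = ((3/8)*(-8))*(-17) = -3*(-17) = 51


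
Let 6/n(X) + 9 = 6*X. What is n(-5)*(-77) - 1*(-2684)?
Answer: 35046/13 ≈ 2695.8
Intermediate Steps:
n(X) = 6/(-9 + 6*X)
n(-5)*(-77) - 1*(-2684) = (2/(-3 + 2*(-5)))*(-77) - 1*(-2684) = (2/(-3 - 10))*(-77) + 2684 = (2/(-13))*(-77) + 2684 = (2*(-1/13))*(-77) + 2684 = -2/13*(-77) + 2684 = 154/13 + 2684 = 35046/13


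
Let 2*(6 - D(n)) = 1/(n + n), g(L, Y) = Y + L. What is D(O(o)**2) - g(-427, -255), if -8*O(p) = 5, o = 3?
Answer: 17184/25 ≈ 687.36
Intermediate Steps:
g(L, Y) = L + Y
O(p) = -5/8 (O(p) = -1/8*5 = -5/8)
D(n) = 6 - 1/(4*n) (D(n) = 6 - 1/(2*(n + n)) = 6 - 1/(2*n)/2 = 6 - 1/(4*n))
D(O(o)**2) - g(-427, -255) = (6 - 1/(4*((-5/8)**2))) - (-427 - 255) = (6 - 1/(4*25/64)) - 1*(-682) = (6 - 1/4*64/25) + 682 = (6 - 16/25) + 682 = 134/25 + 682 = 17184/25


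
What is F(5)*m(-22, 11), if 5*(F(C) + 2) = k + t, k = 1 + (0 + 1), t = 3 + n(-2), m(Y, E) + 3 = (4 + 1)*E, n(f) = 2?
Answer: -156/5 ≈ -31.200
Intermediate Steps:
m(Y, E) = -3 + 5*E (m(Y, E) = -3 + (4 + 1)*E = -3 + 5*E)
t = 5 (t = 3 + 2 = 5)
k = 2 (k = 1 + 1 = 2)
F(C) = -3/5 (F(C) = -2 + (2 + 5)/5 = -2 + (1/5)*7 = -2 + 7/5 = -3/5)
F(5)*m(-22, 11) = -3*(-3 + 5*11)/5 = -3*(-3 + 55)/5 = -3/5*52 = -156/5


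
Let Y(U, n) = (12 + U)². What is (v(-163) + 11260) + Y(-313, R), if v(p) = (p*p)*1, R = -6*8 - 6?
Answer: 128430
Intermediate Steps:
R = -54 (R = -48 - 6 = -54)
v(p) = p² (v(p) = p²*1 = p²)
(v(-163) + 11260) + Y(-313, R) = ((-163)² + 11260) + (12 - 313)² = (26569 + 11260) + (-301)² = 37829 + 90601 = 128430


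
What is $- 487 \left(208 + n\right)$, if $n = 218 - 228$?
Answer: $-96426$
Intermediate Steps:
$n = -10$
$- 487 \left(208 + n\right) = - 487 \left(208 - 10\right) = \left(-487\right) 198 = -96426$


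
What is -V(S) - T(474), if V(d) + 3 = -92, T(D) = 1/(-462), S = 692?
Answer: 43891/462 ≈ 95.002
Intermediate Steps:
T(D) = -1/462
V(d) = -95 (V(d) = -3 - 92 = -95)
-V(S) - T(474) = -1*(-95) - 1*(-1/462) = 95 + 1/462 = 43891/462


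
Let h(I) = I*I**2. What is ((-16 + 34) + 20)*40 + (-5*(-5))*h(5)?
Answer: 4645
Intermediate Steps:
h(I) = I**3
((-16 + 34) + 20)*40 + (-5*(-5))*h(5) = ((-16 + 34) + 20)*40 - 5*(-5)*5**3 = (18 + 20)*40 + 25*125 = 38*40 + 3125 = 1520 + 3125 = 4645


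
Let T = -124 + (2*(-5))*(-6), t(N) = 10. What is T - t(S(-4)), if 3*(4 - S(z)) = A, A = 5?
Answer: -74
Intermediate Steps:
S(z) = 7/3 (S(z) = 4 - 1/3*5 = 4 - 5/3 = 7/3)
T = -64 (T = -124 - 10*(-6) = -124 + 60 = -64)
T - t(S(-4)) = -64 - 1*10 = -64 - 10 = -74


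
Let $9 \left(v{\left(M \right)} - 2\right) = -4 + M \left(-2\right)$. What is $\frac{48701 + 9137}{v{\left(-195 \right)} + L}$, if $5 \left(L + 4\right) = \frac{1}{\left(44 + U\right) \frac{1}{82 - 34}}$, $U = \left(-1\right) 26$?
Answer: $\frac{1301355}{932} \approx 1396.3$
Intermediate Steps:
$U = -26$
$v{\left(M \right)} = \frac{14}{9} - \frac{2 M}{9}$ ($v{\left(M \right)} = 2 + \frac{-4 + M \left(-2\right)}{9} = 2 + \frac{-4 - 2 M}{9} = 2 - \left(\frac{4}{9} + \frac{2 M}{9}\right) = \frac{14}{9} - \frac{2 M}{9}$)
$L = - \frac{52}{15}$ ($L = -4 + \frac{1}{5 \frac{44 - 26}{82 - 34}} = -4 + \frac{1}{5 \cdot \frac{18}{48}} = -4 + \frac{1}{5 \cdot 18 \cdot \frac{1}{48}} = -4 + \frac{1}{5 \cdot \frac{3}{8}} = -4 + \frac{1}{5} \cdot \frac{8}{3} = -4 + \frac{8}{15} = - \frac{52}{15} \approx -3.4667$)
$\frac{48701 + 9137}{v{\left(-195 \right)} + L} = \frac{48701 + 9137}{\left(\frac{14}{9} - - \frac{130}{3}\right) - \frac{52}{15}} = \frac{57838}{\left(\frac{14}{9} + \frac{130}{3}\right) - \frac{52}{15}} = \frac{57838}{\frac{404}{9} - \frac{52}{15}} = \frac{57838}{\frac{1864}{45}} = 57838 \cdot \frac{45}{1864} = \frac{1301355}{932}$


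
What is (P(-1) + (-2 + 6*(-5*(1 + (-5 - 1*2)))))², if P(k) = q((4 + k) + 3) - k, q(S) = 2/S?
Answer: 289444/9 ≈ 32160.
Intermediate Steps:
P(k) = -k + 2/(7 + k) (P(k) = 2/((4 + k) + 3) - k = 2/(7 + k) - k = -k + 2/(7 + k))
(P(-1) + (-2 + 6*(-5*(1 + (-5 - 1*2)))))² = ((2 - 1*(-1)*(7 - 1))/(7 - 1) + (-2 + 6*(-5*(1 + (-5 - 1*2)))))² = ((2 - 1*(-1)*6)/6 + (-2 + 6*(-5*(1 + (-5 - 2)))))² = ((2 + 6)/6 + (-2 + 6*(-5*(1 - 7))))² = ((⅙)*8 + (-2 + 6*(-5*(-6))))² = (4/3 + (-2 + 6*30))² = (4/3 + (-2 + 180))² = (4/3 + 178)² = (538/3)² = 289444/9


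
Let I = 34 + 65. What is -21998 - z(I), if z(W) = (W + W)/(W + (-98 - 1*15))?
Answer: -153887/7 ≈ -21984.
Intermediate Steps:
I = 99
z(W) = 2*W/(-113 + W) (z(W) = (2*W)/(W + (-98 - 15)) = (2*W)/(W - 113) = (2*W)/(-113 + W) = 2*W/(-113 + W))
-21998 - z(I) = -21998 - 2*99/(-113 + 99) = -21998 - 2*99/(-14) = -21998 - 2*99*(-1)/14 = -21998 - 1*(-99/7) = -21998 + 99/7 = -153887/7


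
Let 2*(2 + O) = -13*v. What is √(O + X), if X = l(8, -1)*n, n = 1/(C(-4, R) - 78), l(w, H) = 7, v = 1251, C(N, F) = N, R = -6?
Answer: 9*I*√168797/41 ≈ 90.186*I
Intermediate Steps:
n = -1/82 (n = 1/(-4 - 78) = 1/(-82) = -1/82 ≈ -0.012195)
X = -7/82 (X = 7*(-1/82) = -7/82 ≈ -0.085366)
O = -16267/2 (O = -2 + (-13*1251)/2 = -2 + (½)*(-16263) = -2 - 16263/2 = -16267/2 ≈ -8133.5)
√(O + X) = √(-16267/2 - 7/82) = √(-333477/41) = 9*I*√168797/41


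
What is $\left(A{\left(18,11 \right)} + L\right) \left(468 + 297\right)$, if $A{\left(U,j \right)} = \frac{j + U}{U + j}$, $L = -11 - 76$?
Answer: $-65790$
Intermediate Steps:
$L = -87$
$A{\left(U,j \right)} = 1$ ($A{\left(U,j \right)} = \frac{U + j}{U + j} = 1$)
$\left(A{\left(18,11 \right)} + L\right) \left(468 + 297\right) = \left(1 - 87\right) \left(468 + 297\right) = \left(-86\right) 765 = -65790$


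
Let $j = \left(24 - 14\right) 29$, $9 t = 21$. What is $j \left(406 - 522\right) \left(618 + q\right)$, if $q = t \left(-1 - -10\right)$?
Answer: $-21495960$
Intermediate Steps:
$t = \frac{7}{3}$ ($t = \frac{1}{9} \cdot 21 = \frac{7}{3} \approx 2.3333$)
$q = 21$ ($q = \frac{7 \left(-1 - -10\right)}{3} = \frac{7 \left(-1 + 10\right)}{3} = \frac{7}{3} \cdot 9 = 21$)
$j = 290$ ($j = 10 \cdot 29 = 290$)
$j \left(406 - 522\right) \left(618 + q\right) = 290 \left(406 - 522\right) \left(618 + 21\right) = 290 \left(\left(-116\right) 639\right) = 290 \left(-74124\right) = -21495960$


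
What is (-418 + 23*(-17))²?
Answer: 654481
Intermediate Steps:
(-418 + 23*(-17))² = (-418 - 391)² = (-809)² = 654481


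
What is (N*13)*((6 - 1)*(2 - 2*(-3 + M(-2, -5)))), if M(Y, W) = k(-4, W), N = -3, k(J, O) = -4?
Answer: -3120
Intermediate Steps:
M(Y, W) = -4
(N*13)*((6 - 1)*(2 - 2*(-3 + M(-2, -5)))) = (-3*13)*((6 - 1)*(2 - 2*(-3 - 4))) = -195*(2 - 2*(-7)) = -195*(2 + 14) = -195*16 = -39*80 = -3120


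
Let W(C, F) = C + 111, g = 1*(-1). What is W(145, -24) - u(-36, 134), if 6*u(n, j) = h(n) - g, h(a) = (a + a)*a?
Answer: -1057/6 ≈ -176.17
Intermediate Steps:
g = -1
h(a) = 2*a**2 (h(a) = (2*a)*a = 2*a**2)
u(n, j) = 1/6 + n**2/3 (u(n, j) = (2*n**2 - 1*(-1))/6 = (2*n**2 + 1)/6 = (1 + 2*n**2)/6 = 1/6 + n**2/3)
W(C, F) = 111 + C
W(145, -24) - u(-36, 134) = (111 + 145) - (1/6 + (1/3)*(-36)**2) = 256 - (1/6 + (1/3)*1296) = 256 - (1/6 + 432) = 256 - 1*2593/6 = 256 - 2593/6 = -1057/6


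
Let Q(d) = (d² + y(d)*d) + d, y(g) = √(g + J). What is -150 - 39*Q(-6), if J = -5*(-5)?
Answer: -1320 + 234*√19 ≈ -300.02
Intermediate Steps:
J = 25
y(g) = √(25 + g) (y(g) = √(g + 25) = √(25 + g))
Q(d) = d + d² + d*√(25 + d) (Q(d) = (d² + √(25 + d)*d) + d = (d² + d*√(25 + d)) + d = d + d² + d*√(25 + d))
-150 - 39*Q(-6) = -150 - (-234)*(1 - 6 + √(25 - 6)) = -150 - (-234)*(1 - 6 + √19) = -150 - (-234)*(-5 + √19) = -150 - 39*(30 - 6*√19) = -150 + (-1170 + 234*√19) = -1320 + 234*√19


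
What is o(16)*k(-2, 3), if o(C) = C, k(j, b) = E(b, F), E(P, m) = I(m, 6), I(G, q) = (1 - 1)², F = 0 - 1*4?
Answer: 0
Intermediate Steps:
F = -4 (F = 0 - 4 = -4)
I(G, q) = 0 (I(G, q) = 0² = 0)
E(P, m) = 0
k(j, b) = 0
o(16)*k(-2, 3) = 16*0 = 0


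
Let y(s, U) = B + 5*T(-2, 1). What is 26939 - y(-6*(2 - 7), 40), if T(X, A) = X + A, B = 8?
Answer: 26936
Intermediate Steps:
T(X, A) = A + X
y(s, U) = 3 (y(s, U) = 8 + 5*(1 - 2) = 8 + 5*(-1) = 8 - 5 = 3)
26939 - y(-6*(2 - 7), 40) = 26939 - 1*3 = 26939 - 3 = 26936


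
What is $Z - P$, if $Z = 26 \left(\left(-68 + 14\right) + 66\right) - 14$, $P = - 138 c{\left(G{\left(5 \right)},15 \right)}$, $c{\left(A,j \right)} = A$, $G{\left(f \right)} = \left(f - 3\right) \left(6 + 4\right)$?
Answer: $3058$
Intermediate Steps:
$G{\left(f \right)} = -30 + 10 f$ ($G{\left(f \right)} = \left(-3 + f\right) 10 = -30 + 10 f$)
$P = -2760$ ($P = - 138 \left(-30 + 10 \cdot 5\right) = - 138 \left(-30 + 50\right) = \left(-138\right) 20 = -2760$)
$Z = 298$ ($Z = 26 \left(-54 + 66\right) - 14 = 26 \cdot 12 - 14 = 312 - 14 = 298$)
$Z - P = 298 - -2760 = 298 + 2760 = 3058$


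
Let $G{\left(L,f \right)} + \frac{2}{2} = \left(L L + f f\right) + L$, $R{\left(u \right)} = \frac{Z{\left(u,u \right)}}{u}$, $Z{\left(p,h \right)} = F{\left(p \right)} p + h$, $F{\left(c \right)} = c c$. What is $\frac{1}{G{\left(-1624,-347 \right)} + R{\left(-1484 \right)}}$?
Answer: $\frac{1}{4958417} \approx 2.0168 \cdot 10^{-7}$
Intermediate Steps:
$F{\left(c \right)} = c^{2}$
$Z{\left(p,h \right)} = h + p^{3}$ ($Z{\left(p,h \right)} = p^{2} p + h = p^{3} + h = h + p^{3}$)
$R{\left(u \right)} = \frac{u + u^{3}}{u}$
$G{\left(L,f \right)} = -1 + L + L^{2} + f^{2}$ ($G{\left(L,f \right)} = -1 + \left(\left(L L + f f\right) + L\right) = -1 + \left(\left(L^{2} + f^{2}\right) + L\right) = -1 + \left(L + L^{2} + f^{2}\right) = -1 + L + L^{2} + f^{2}$)
$\frac{1}{G{\left(-1624,-347 \right)} + R{\left(-1484 \right)}} = \frac{1}{\left(-1 - 1624 + \left(-1624\right)^{2} + \left(-347\right)^{2}\right) + \left(1 + \left(-1484\right)^{2}\right)} = \frac{1}{\left(-1 - 1624 + 2637376 + 120409\right) + \left(1 + 2202256\right)} = \frac{1}{2756160 + 2202257} = \frac{1}{4958417}$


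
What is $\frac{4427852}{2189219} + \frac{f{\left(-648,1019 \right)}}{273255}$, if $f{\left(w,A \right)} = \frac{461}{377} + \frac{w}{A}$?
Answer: $\frac{464811868749539777}{229812083583648735} \approx 2.0226$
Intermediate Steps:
$f{\left(w,A \right)} = \frac{461}{377} + \frac{w}{A}$ ($f{\left(w,A \right)} = 461 \cdot \frac{1}{377} + \frac{w}{A} = \frac{461}{377} + \frac{w}{A}$)
$\frac{4427852}{2189219} + \frac{f{\left(-648,1019 \right)}}{273255} = \frac{4427852}{2189219} + \frac{\frac{461}{377} - \frac{648}{1019}}{273255} = 4427852 \cdot \frac{1}{2189219} + \left(\frac{461}{377} - \frac{648}{1019}\right) \frac{1}{273255} = \frac{4427852}{2189219} + \left(\frac{461}{377} - \frac{648}{1019}\right) \frac{1}{273255} = \frac{4427852}{2189219} + \frac{225463}{384163} \cdot \frac{1}{273255} = \frac{4427852}{2189219} + \frac{225463}{104974460565} = \frac{464811868749539777}{229812083583648735}$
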